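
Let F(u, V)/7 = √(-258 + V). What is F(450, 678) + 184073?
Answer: 184073 + 14*√105 ≈ 1.8422e+5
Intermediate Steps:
F(u, V) = 7*√(-258 + V)
F(450, 678) + 184073 = 7*√(-258 + 678) + 184073 = 7*√420 + 184073 = 7*(2*√105) + 184073 = 14*√105 + 184073 = 184073 + 14*√105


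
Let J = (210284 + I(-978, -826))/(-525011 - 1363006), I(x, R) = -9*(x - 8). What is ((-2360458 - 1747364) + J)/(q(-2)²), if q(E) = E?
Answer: -1938909497033/1888017 ≈ -1.0270e+6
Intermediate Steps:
I(x, R) = 72 - 9*x (I(x, R) = -9*(-8 + x) = 72 - 9*x)
J = -219158/1888017 (J = (210284 + (72 - 9*(-978)))/(-525011 - 1363006) = (210284 + (72 + 8802))/(-1888017) = (210284 + 8874)*(-1/1888017) = 219158*(-1/1888017) = -219158/1888017 ≈ -0.11608)
((-2360458 - 1747364) + J)/(q(-2)²) = ((-2360458 - 1747364) - 219158/1888017)/((-2)²) = (-4107822 - 219158/1888017)/4 = -7755637988132/1888017*¼ = -1938909497033/1888017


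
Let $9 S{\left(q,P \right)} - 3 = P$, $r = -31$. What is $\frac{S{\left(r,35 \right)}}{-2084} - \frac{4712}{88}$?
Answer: $- \frac{5523851}{103158} \approx -53.547$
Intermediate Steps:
$S{\left(q,P \right)} = \frac{1}{3} + \frac{P}{9}$
$\frac{S{\left(r,35 \right)}}{-2084} - \frac{4712}{88} = \frac{\frac{1}{3} + \frac{1}{9} \cdot 35}{-2084} - \frac{4712}{88} = \left(\frac{1}{3} + \frac{35}{9}\right) \left(- \frac{1}{2084}\right) - \frac{589}{11} = \frac{38}{9} \left(- \frac{1}{2084}\right) - \frac{589}{11} = - \frac{19}{9378} - \frac{589}{11} = - \frac{5523851}{103158}$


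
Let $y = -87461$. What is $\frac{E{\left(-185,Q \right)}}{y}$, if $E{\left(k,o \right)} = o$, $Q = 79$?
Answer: $- \frac{79}{87461} \approx -0.00090326$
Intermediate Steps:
$\frac{E{\left(-185,Q \right)}}{y} = \frac{79}{-87461} = 79 \left(- \frac{1}{87461}\right) = - \frac{79}{87461}$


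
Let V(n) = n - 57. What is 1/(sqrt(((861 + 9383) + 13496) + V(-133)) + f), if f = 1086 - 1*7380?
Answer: -1049/6598481 - 5*sqrt(942)/39590886 ≈ -0.00016285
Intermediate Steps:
V(n) = -57 + n
f = -6294 (f = 1086 - 7380 = -6294)
1/(sqrt(((861 + 9383) + 13496) + V(-133)) + f) = 1/(sqrt(((861 + 9383) + 13496) + (-57 - 133)) - 6294) = 1/(sqrt((10244 + 13496) - 190) - 6294) = 1/(sqrt(23740 - 190) - 6294) = 1/(sqrt(23550) - 6294) = 1/(5*sqrt(942) - 6294) = 1/(-6294 + 5*sqrt(942))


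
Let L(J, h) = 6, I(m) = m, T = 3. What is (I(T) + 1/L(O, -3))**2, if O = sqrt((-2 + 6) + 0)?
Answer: 361/36 ≈ 10.028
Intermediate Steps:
O = 2 (O = sqrt(4 + 0) = sqrt(4) = 2)
(I(T) + 1/L(O, -3))**2 = (3 + 1/6)**2 = (19/6)**2 = 361/36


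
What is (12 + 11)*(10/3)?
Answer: 230/3 ≈ 76.667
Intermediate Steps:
(12 + 11)*(10/3) = 23*(10*(⅓)) = 23*(10/3) = 230/3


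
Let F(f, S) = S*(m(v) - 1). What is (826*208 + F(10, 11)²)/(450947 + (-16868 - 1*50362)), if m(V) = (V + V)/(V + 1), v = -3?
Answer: 172292/383717 ≈ 0.44901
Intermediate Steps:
m(V) = 2*V/(1 + V) (m(V) = (2*V)/(1 + V) = 2*V/(1 + V))
F(f, S) = 2*S (F(f, S) = S*(2*(-3)/(1 - 3) - 1) = S*(2*(-3)/(-2) - 1) = S*(2*(-3)*(-½) - 1) = S*(3 - 1) = S*2 = 2*S)
(826*208 + F(10, 11)²)/(450947 + (-16868 - 1*50362)) = (826*208 + (2*11)²)/(450947 + (-16868 - 1*50362)) = (171808 + 22²)/(450947 + (-16868 - 50362)) = (171808 + 484)/(450947 - 67230) = 172292/383717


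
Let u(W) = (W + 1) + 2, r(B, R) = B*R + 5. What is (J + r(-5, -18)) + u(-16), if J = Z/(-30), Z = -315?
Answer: 185/2 ≈ 92.500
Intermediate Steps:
r(B, R) = 5 + B*R
J = 21/2 (J = -315/(-30) = -315*(-1/30) = 21/2 ≈ 10.500)
u(W) = 3 + W (u(W) = (1 + W) + 2 = 3 + W)
(J + r(-5, -18)) + u(-16) = (21/2 + (5 - 5*(-18))) + (3 - 16) = (21/2 + (5 + 90)) - 13 = (21/2 + 95) - 13 = 211/2 - 13 = 185/2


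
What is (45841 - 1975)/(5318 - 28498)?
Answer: -21933/11590 ≈ -1.8924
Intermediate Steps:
(45841 - 1975)/(5318 - 28498) = 43866/(-23180) = 43866*(-1/23180) = -21933/11590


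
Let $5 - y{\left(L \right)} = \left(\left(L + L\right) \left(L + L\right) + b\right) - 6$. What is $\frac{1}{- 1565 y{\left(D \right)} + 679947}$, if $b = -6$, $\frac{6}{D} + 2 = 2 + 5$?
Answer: $\frac{5}{3311782} \approx 1.5098 \cdot 10^{-6}$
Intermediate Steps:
$D = \frac{6}{5}$ ($D = \frac{6}{-2 + \left(2 + 5\right)} = \frac{6}{-2 + 7} = \frac{6}{5} \approx 1.2$)
$y{\left(L \right)} = 17 - 4 L^{2}$ ($y{\left(L \right)} = 5 - \left(\left(\left(L + L\right) \left(L + L\right) - 6\right) - 6\right) = 5 - \left(\left(2 L 2 L - 6\right) - 6\right) = 5 - \left(\left(4 L^{2} - 6\right) - 6\right) = 5 - \left(\left(-6 + 4 L^{2}\right) - 6\right) = 5 - \left(-12 + 4 L^{2}\right) = 17 - 4 L^{2}$)
$\frac{1}{- 1565 y{\left(D \right)} + 679947} = \frac{1}{- 1565 \left(17 - 4 \left(\frac{6}{5}\right)^{2}\right) + 679947} = \frac{1}{- 1565 \left(17 - \frac{144}{25}\right) + 679947} = \frac{1}{\left(-1565\right) \frac{281}{25} + 679947} = \frac{1}{- \frac{87953}{5} + 679947} = \frac{1}{\frac{3311782}{5}} = \frac{5}{3311782}$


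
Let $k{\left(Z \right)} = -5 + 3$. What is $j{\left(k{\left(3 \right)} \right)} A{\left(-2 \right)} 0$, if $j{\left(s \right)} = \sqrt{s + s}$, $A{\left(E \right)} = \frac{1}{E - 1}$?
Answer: $0$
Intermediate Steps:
$k{\left(Z \right)} = -2$
$A{\left(E \right)} = \frac{1}{-1 + E}$
$j{\left(s \right)} = \sqrt{2} \sqrt{s}$ ($j{\left(s \right)} = \sqrt{2 s} = \sqrt{2} \sqrt{s}$)
$j{\left(k{\left(3 \right)} \right)} A{\left(-2 \right)} 0 = \frac{\sqrt{2} \sqrt{-2}}{-1 - 2} \cdot 0 = \frac{\sqrt{2} i \sqrt{2}}{-3} \cdot 0 = 2 i \left(- \frac{1}{3}\right) 0 = - \frac{2 i}{3} \cdot 0 = 0$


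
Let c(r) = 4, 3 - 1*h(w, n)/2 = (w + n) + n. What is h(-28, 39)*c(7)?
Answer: -376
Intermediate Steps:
h(w, n) = 6 - 4*n - 2*w (h(w, n) = 6 - 2*((w + n) + n) = 6 - 2*((n + w) + n) = 6 - 2*(w + 2*n) = 6 + (-4*n - 2*w) = 6 - 4*n - 2*w)
h(-28, 39)*c(7) = (6 - 4*39 - 2*(-28))*4 = (6 - 156 + 56)*4 = -94*4 = -376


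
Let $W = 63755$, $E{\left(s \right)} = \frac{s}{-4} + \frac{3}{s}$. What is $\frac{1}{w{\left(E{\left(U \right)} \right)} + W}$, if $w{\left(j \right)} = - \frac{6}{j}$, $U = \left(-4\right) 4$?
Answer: $\frac{61}{3888959} \approx 1.5685 \cdot 10^{-5}$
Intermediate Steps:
$U = -16$
$E{\left(s \right)} = \frac{3}{s} - \frac{s}{4}$ ($E{\left(s \right)} = s \left(- \frac{1}{4}\right) + \frac{3}{s} = - \frac{s}{4} + \frac{3}{s} = \frac{3}{s} - \frac{s}{4}$)
$\frac{1}{w{\left(E{\left(U \right)} \right)} + W} = \frac{1}{- \frac{6}{\frac{3}{-16} - -4} + 63755} = \frac{1}{- \frac{6}{3 \left(- \frac{1}{16}\right) + 4} + 63755} = \frac{1}{- \frac{6}{- \frac{3}{16} + 4} + 63755} = \frac{1}{- \frac{6}{\frac{61}{16}} + 63755} = \frac{1}{\left(-6\right) \frac{16}{61} + 63755} = \frac{1}{- \frac{96}{61} + 63755} = \frac{1}{\frac{3888959}{61}} = \frac{61}{3888959}$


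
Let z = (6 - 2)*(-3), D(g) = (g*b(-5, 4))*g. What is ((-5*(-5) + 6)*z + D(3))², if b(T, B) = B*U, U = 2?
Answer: 90000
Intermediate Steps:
b(T, B) = 2*B (b(T, B) = B*2 = 2*B)
D(g) = 8*g² (D(g) = (g*(2*4))*g = (g*8)*g = (8*g)*g = 8*g²)
z = -12 (z = 4*(-3) = -12)
((-5*(-5) + 6)*z + D(3))² = ((-5*(-5) + 6)*(-12) + 8*3²)² = ((25 + 6)*(-12) + 8*9)² = (31*(-12) + 72)² = (-372 + 72)² = (-300)² = 90000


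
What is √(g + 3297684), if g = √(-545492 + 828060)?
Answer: √(3297684 + 26*√418) ≈ 1816.1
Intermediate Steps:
g = 26*√418 (g = √282568 = 26*√418 ≈ 531.57)
√(g + 3297684) = √(26*√418 + 3297684) = √(3297684 + 26*√418)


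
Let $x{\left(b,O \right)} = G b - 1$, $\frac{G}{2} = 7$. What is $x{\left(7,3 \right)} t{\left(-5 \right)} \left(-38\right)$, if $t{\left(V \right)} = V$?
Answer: $18430$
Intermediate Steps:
$G = 14$ ($G = 2 \cdot 7 = 14$)
$x{\left(b,O \right)} = -1 + 14 b$ ($x{\left(b,O \right)} = 14 b - 1 = -1 + 14 b$)
$x{\left(7,3 \right)} t{\left(-5 \right)} \left(-38\right) = \left(-1 + 14 \cdot 7\right) \left(-5\right) \left(-38\right) = \left(-1 + 98\right) \left(-5\right) \left(-38\right) = 97 \left(-5\right) \left(-38\right) = \left(-485\right) \left(-38\right) = 18430$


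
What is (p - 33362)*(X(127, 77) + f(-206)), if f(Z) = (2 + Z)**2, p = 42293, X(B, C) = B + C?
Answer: 373494420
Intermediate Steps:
(p - 33362)*(X(127, 77) + f(-206)) = (42293 - 33362)*((127 + 77) + (2 - 206)**2) = 8931*(204 + (-204)**2) = 8931*(204 + 41616) = 8931*41820 = 373494420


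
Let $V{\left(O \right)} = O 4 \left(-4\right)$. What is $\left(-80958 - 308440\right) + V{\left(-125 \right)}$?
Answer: $-387398$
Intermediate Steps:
$V{\left(O \right)} = - 16 O$ ($V{\left(O \right)} = 4 O \left(-4\right) = - 16 O$)
$\left(-80958 - 308440\right) + V{\left(-125 \right)} = \left(-80958 - 308440\right) - -2000 = -389398 + 2000 = -387398$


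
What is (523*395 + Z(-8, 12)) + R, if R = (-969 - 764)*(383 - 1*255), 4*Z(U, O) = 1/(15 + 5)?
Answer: -1219119/80 ≈ -15239.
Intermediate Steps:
Z(U, O) = 1/80 (Z(U, O) = 1/(4*(15 + 5)) = (¼)/20 = (¼)*(1/20) = 1/80)
R = -221824 (R = -1733*(383 - 255) = -1733*128 = -221824)
(523*395 + Z(-8, 12)) + R = (523*395 + 1/80) - 221824 = (206585 + 1/80) - 221824 = 16526801/80 - 221824 = -1219119/80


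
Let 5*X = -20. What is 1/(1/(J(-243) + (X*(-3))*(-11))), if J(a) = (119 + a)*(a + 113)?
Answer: 15988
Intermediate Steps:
X = -4 (X = (1/5)*(-20) = -4)
J(a) = (113 + a)*(119 + a) (J(a) = (119 + a)*(113 + a) = (113 + a)*(119 + a))
1/(1/(J(-243) + (X*(-3))*(-11))) = 1/(1/((13447 + (-243)**2 + 232*(-243)) - 4*(-3)*(-11))) = 1/(1/((13447 + 59049 - 56376) + 12*(-11))) = 1/(1/(16120 - 132)) = 1/(1/15988) = 15988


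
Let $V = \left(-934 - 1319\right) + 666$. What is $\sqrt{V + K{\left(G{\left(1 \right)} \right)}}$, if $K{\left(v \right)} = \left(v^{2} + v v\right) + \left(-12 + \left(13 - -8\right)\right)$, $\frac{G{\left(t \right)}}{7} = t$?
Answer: $2 i \sqrt{370} \approx 38.471 i$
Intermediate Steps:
$G{\left(t \right)} = 7 t$
$V = -1587$ ($V = -2253 + 666 = -1587$)
$K{\left(v \right)} = 9 + 2 v^{2}$ ($K{\left(v \right)} = \left(v^{2} + v^{2}\right) + \left(-12 + \left(13 + 8\right)\right) = 2 v^{2} + \left(-12 + 21\right) = 2 v^{2} + 9 = 9 + 2 v^{2}$)
$\sqrt{V + K{\left(G{\left(1 \right)} \right)}} = \sqrt{-1587 + \left(9 + 2 \left(7 \cdot 1\right)^{2}\right)} = \sqrt{-1587 + \left(9 + 2 \cdot 7^{2}\right)} = \sqrt{-1587 + \left(9 + 2 \cdot 49\right)} = \sqrt{-1587 + \left(9 + 98\right)} = \sqrt{-1587 + 107} = \sqrt{-1480} = 2 i \sqrt{370}$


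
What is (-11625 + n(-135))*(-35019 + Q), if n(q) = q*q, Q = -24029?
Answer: -389716800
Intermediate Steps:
n(q) = q**2
(-11625 + n(-135))*(-35019 + Q) = (-11625 + (-135)**2)*(-35019 - 24029) = (-11625 + 18225)*(-59048) = 6600*(-59048) = -389716800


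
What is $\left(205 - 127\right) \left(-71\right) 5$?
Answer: $-27690$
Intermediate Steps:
$\left(205 - 127\right) \left(-71\right) 5 = 78 \left(-71\right) 5 = \left(-5538\right) 5 = -27690$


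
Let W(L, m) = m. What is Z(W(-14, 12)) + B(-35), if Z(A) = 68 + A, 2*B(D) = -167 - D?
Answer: 14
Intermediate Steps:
B(D) = -167/2 - D/2 (B(D) = (-167 - D)/2 = -167/2 - D/2)
Z(W(-14, 12)) + B(-35) = (68 + 12) + (-167/2 - ½*(-35)) = 80 + (-167/2 + 35/2) = 80 - 66 = 14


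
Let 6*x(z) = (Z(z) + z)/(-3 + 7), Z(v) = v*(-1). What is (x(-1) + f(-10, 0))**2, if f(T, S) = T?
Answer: 100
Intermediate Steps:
Z(v) = -v
x(z) = 0 (x(z) = ((-z + z)/(-3 + 7))/6 = (0/4)/6 = (0*(1/4))/6 = (1/6)*0 = 0)
(x(-1) + f(-10, 0))**2 = (0 - 10)**2 = (-10)**2 = 100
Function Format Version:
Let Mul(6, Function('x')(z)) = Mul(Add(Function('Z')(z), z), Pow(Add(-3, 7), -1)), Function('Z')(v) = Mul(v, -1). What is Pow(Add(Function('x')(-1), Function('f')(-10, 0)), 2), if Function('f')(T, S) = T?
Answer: 100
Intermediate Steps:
Function('Z')(v) = Mul(-1, v)
Function('x')(z) = 0 (Function('x')(z) = Mul(Rational(1, 6), Mul(Add(Mul(-1, z), z), Pow(Add(-3, 7), -1))) = Mul(Rational(1, 6), Mul(0, Pow(4, -1))) = Mul(Rational(1, 6), Mul(0, Rational(1, 4))) = Mul(Rational(1, 6), 0) = 0)
Pow(Add(Function('x')(-1), Function('f')(-10, 0)), 2) = Pow(Add(0, -10), 2) = Pow(-10, 2) = 100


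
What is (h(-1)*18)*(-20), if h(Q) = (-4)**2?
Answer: -5760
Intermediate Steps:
h(Q) = 16
(h(-1)*18)*(-20) = (16*18)*(-20) = 288*(-20) = -5760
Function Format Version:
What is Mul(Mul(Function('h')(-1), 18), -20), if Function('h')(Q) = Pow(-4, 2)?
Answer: -5760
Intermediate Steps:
Function('h')(Q) = 16
Mul(Mul(Function('h')(-1), 18), -20) = Mul(Mul(16, 18), -20) = Mul(288, -20) = -5760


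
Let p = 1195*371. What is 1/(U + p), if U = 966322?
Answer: 1/1409667 ≈ 7.0939e-7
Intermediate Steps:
p = 443345
1/(U + p) = 1/(966322 + 443345) = 1/1409667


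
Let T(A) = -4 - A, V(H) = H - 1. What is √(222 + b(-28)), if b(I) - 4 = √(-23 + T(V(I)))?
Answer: √(226 + √2) ≈ 15.080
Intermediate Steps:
V(H) = -1 + H
b(I) = 4 + √(-26 - I) (b(I) = 4 + √(-23 + (-4 - (-1 + I))) = 4 + √(-23 + (-4 + (1 - I))) = 4 + √(-23 + (-3 - I)) = 4 + √(-26 - I))
√(222 + b(-28)) = √(222 + (4 + √(-26 - 1*(-28)))) = √(222 + (4 + √(-26 + 28))) = √(222 + (4 + √2)) = √(226 + √2)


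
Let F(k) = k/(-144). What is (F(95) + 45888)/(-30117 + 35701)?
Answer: 6607777/804096 ≈ 8.2177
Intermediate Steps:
F(k) = -k/144 (F(k) = k*(-1/144) = -k/144)
(F(95) + 45888)/(-30117 + 35701) = (-1/144*95 + 45888)/(-30117 + 35701) = (-95/144 + 45888)/5584 = (6607777/144)*(1/5584) = 6607777/804096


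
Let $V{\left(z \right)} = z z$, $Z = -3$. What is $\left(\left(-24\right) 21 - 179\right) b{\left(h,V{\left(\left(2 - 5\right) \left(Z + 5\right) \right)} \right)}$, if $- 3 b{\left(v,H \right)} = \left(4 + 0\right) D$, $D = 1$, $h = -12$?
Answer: $\frac{2732}{3} \approx 910.67$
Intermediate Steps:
$V{\left(z \right)} = z^{2}$
$b{\left(v,H \right)} = - \frac{4}{3}$ ($b{\left(v,H \right)} = - \frac{\left(4 + 0\right) 1}{3} = - \frac{4 \cdot 1}{3} = \left(- \frac{1}{3}\right) 4 = - \frac{4}{3}$)
$\left(\left(-24\right) 21 - 179\right) b{\left(h,V{\left(\left(2 - 5\right) \left(Z + 5\right) \right)} \right)} = \left(\left(-24\right) 21 - 179\right) \left(- \frac{4}{3}\right) = \left(-504 - 179\right) \left(- \frac{4}{3}\right) = \left(-683\right) \left(- \frac{4}{3}\right) = \frac{2732}{3}$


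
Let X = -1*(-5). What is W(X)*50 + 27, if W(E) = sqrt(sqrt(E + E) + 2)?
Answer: 27 + 50*sqrt(2 + sqrt(10)) ≈ 140.60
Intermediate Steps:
X = 5
W(E) = sqrt(2 + sqrt(2)*sqrt(E)) (W(E) = sqrt(sqrt(2*E) + 2) = sqrt(sqrt(2)*sqrt(E) + 2) = sqrt(2 + sqrt(2)*sqrt(E)))
W(X)*50 + 27 = sqrt(2 + sqrt(2)*sqrt(5))*50 + 27 = sqrt(2 + sqrt(10))*50 + 27 = 50*sqrt(2 + sqrt(10)) + 27 = 27 + 50*sqrt(2 + sqrt(10))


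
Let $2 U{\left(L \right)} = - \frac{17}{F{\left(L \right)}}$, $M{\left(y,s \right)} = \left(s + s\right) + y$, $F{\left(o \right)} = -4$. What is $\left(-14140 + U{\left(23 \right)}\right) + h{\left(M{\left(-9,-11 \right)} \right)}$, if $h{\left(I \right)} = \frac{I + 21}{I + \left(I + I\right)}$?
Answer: $- \frac{10518499}{744} \approx -14138.0$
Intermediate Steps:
$M{\left(y,s \right)} = y + 2 s$ ($M{\left(y,s \right)} = 2 s + y = y + 2 s$)
$h{\left(I \right)} = \frac{21 + I}{3 I}$ ($h{\left(I \right)} = \frac{21 + I}{I + 2 I} = \frac{21 + I}{3 I}$)
$U{\left(L \right)} = \frac{17}{8}$ ($U{\left(L \right)} = \frac{\left(-17\right) \frac{1}{-4}}{2} = \frac{\left(-17\right) \left(- \frac{1}{4}\right)}{2} = \frac{1}{2} \cdot \frac{17}{4} = \frac{17}{8}$)
$\left(-14140 + U{\left(23 \right)}\right) + h{\left(M{\left(-9,-11 \right)} \right)} = \left(-14140 + \frac{17}{8}\right) + \frac{21 + \left(-9 + 2 \left(-11\right)\right)}{3 \left(-9 + 2 \left(-11\right)\right)} = - \frac{113103}{8} + \frac{21 - 31}{3 \left(-9 - 22\right)} = - \frac{113103}{8} + \frac{21 - 31}{3 \left(-31\right)} = - \frac{113103}{8} + \frac{1}{3} \left(- \frac{1}{31}\right) \left(-10\right) = - \frac{113103}{8} + \frac{10}{93} = - \frac{10518499}{744}$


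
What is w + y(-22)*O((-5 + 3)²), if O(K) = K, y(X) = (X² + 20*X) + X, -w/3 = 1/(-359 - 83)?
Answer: 38899/442 ≈ 88.007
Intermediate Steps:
w = 3/442 (w = -3/(-359 - 83) = -3/(-442) = -3*(-1/442) = 3/442 ≈ 0.0067873)
y(X) = X² + 21*X
w + y(-22)*O((-5 + 3)²) = 3/442 + (-22*(21 - 22))*(-5 + 3)² = 3/442 - 22*(-1)*(-2)² = 3/442 + 22*4 = 3/442 + 88 = 38899/442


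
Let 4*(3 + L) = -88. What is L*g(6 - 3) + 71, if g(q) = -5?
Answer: 196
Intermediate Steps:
L = -25 (L = -3 + (¼)*(-88) = -3 - 22 = -25)
L*g(6 - 3) + 71 = -25*(-5) + 71 = 125 + 71 = 196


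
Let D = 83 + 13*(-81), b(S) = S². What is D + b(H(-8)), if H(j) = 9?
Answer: -889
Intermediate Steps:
D = -970 (D = 83 - 1053 = -970)
D + b(H(-8)) = -970 + 9² = -970 + 81 = -889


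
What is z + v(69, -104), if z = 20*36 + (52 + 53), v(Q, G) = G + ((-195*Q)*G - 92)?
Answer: 1399949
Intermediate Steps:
v(Q, G) = -92 + G - 195*G*Q (v(Q, G) = G + (-195*G*Q - 92) = G + (-92 - 195*G*Q) = -92 + G - 195*G*Q)
z = 825 (z = 720 + 105 = 825)
z + v(69, -104) = 825 + (-92 - 104 - 195*(-104)*69) = 825 + (-92 - 104 + 1399320) = 825 + 1399124 = 1399949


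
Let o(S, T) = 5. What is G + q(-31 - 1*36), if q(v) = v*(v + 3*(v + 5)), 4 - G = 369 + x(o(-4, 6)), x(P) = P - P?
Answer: 16586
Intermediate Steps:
x(P) = 0
G = -365 (G = 4 - (369 + 0) = 4 - 1*369 = 4 - 369 = -365)
q(v) = v*(15 + 4*v) (q(v) = v*(v + 3*(5 + v)) = v*(v + (15 + 3*v)) = v*(15 + 4*v))
G + q(-31 - 1*36) = -365 + (-31 - 1*36)*(15 + 4*(-31 - 1*36)) = -365 + (-31 - 36)*(15 + 4*(-31 - 36)) = -365 - 67*(15 + 4*(-67)) = -365 - 67*(15 - 268) = -365 - 67*(-253) = -365 + 16951 = 16586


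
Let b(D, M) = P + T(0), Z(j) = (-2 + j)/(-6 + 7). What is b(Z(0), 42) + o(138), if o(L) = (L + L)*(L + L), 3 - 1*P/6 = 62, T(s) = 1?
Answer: 75823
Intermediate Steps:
P = -354 (P = 18 - 6*62 = 18 - 372 = -354)
Z(j) = -2 + j (Z(j) = (-2 + j)/1 = (-2 + j)*1 = -2 + j)
b(D, M) = -353 (b(D, M) = -354 + 1 = -353)
o(L) = 4*L**2 (o(L) = (2*L)*(2*L) = 4*L**2)
b(Z(0), 42) + o(138) = -353 + 4*138**2 = -353 + 4*19044 = -353 + 76176 = 75823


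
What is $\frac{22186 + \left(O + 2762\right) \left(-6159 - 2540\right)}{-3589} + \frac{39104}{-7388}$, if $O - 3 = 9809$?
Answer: $\frac{201951060816}{6628883} \approx 30465.0$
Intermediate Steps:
$O = 9812$ ($O = 3 + 9809 = 9812$)
$\frac{22186 + \left(O + 2762\right) \left(-6159 - 2540\right)}{-3589} + \frac{39104}{-7388} = \frac{22186 + \left(9812 + 2762\right) \left(-6159 - 2540\right)}{-3589} + \frac{39104}{-7388} = \left(22186 + 12574 \left(-8699\right)\right) \left(- \frac{1}{3589}\right) + 39104 \left(- \frac{1}{7388}\right) = \left(22186 - 109381226\right) \left(- \frac{1}{3589}\right) - \frac{9776}{1847} = \left(-109359040\right) \left(- \frac{1}{3589}\right) - \frac{9776}{1847} = \frac{109359040}{3589} - \frac{9776}{1847} = \frac{201951060816}{6628883}$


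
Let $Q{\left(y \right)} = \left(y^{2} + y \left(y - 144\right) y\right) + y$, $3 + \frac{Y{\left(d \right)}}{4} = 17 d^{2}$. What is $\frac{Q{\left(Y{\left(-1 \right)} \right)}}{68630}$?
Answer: $- \frac{136388}{34315} \approx -3.9746$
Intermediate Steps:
$Y{\left(d \right)} = -12 + 68 d^{2}$ ($Y{\left(d \right)} = -12 + 4 \cdot 17 d^{2} = -12 + 68 d^{2}$)
$Q{\left(y \right)} = y + y^{2} + y^{2} \left(-144 + y\right)$ ($Q{\left(y \right)} = \left(y^{2} + y \left(-144 + y\right) y\right) + y = \left(y^{2} + y^{2} \left(-144 + y\right)\right) + y = y + y^{2} + y^{2} \left(-144 + y\right)$)
$\frac{Q{\left(Y{\left(-1 \right)} \right)}}{68630} = \frac{\left(-12 + 68 \left(-1\right)^{2}\right) \left(1 + \left(-12 + 68 \left(-1\right)^{2}\right)^{2} - 143 \left(-12 + 68 \left(-1\right)^{2}\right)\right)}{68630} = \left(-12 + 68 \cdot 1\right) \left(1 + \left(-12 + 68 \cdot 1\right)^{2} - 143 \left(-12 + 68 \cdot 1\right)\right) \frac{1}{68630} = \left(-12 + 68\right) \left(1 + \left(-12 + 68\right)^{2} - 143 \left(-12 + 68\right)\right) \frac{1}{68630} = 56 \left(1 + 56^{2} - 8008\right) \frac{1}{68630} = 56 \left(1 + 3136 - 8008\right) \frac{1}{68630} = 56 \left(-4871\right) \frac{1}{68630} = \left(-272776\right) \frac{1}{68630} = - \frac{136388}{34315}$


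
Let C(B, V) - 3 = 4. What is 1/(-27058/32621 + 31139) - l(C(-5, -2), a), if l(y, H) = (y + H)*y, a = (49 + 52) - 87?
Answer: -149316431746/1015758261 ≈ -147.00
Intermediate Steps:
C(B, V) = 7 (C(B, V) = 3 + 4 = 7)
a = 14 (a = 101 - 87 = 14)
l(y, H) = y*(H + y) (l(y, H) = (H + y)*y = y*(H + y))
1/(-27058/32621 + 31139) - l(C(-5, -2), a) = 1/(-27058/32621 + 31139) - 7*(14 + 7) = 1/(-27058*1/32621 + 31139) - 7*21 = 1/(-27058/32621 + 31139) - 1*147 = 1/(1015758261/32621) - 147 = 32621/1015758261 - 147 = -149316431746/1015758261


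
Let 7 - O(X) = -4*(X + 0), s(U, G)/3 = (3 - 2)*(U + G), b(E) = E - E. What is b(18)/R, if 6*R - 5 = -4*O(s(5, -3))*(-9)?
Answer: 0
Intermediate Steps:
b(E) = 0
s(U, G) = 3*G + 3*U (s(U, G) = 3*((3 - 2)*(U + G)) = 3*(1*(G + U)) = 3*(G + U) = 3*G + 3*U)
O(X) = 7 + 4*X (O(X) = 7 - (-4)*(X + 0) = 7 - (-4)*X = 7 + 4*X)
R = 1121/6 (R = 5/6 + (-4*(7 + 4*(3*(-3) + 3*5))*(-9))/6 = 5/6 + (-4*(7 + 4*(-9 + 15))*(-9))/6 = 5/6 + (-4*(7 + 4*6)*(-9))/6 = 5/6 + (-4*(7 + 24)*(-9))/6 = 5/6 + (-4*31*(-9))/6 = 5/6 + (-124*(-9))/6 = 5/6 + (1/6)*1116 = 5/6 + 186 = 1121/6 ≈ 186.83)
b(18)/R = 0/(1121/6) = 0*(6/1121) = 0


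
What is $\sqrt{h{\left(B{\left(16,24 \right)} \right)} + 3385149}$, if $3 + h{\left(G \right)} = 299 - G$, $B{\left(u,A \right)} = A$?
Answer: $\sqrt{3385421} \approx 1840.0$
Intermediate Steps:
$h{\left(G \right)} = 296 - G$ ($h{\left(G \right)} = -3 - \left(-299 + G\right) = 296 - G$)
$\sqrt{h{\left(B{\left(16,24 \right)} \right)} + 3385149} = \sqrt{\left(296 - 24\right) + 3385149} = \sqrt{272 + 3385149} = \sqrt{3385421}$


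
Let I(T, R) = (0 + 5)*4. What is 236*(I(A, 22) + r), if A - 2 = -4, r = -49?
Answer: -6844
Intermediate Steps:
A = -2 (A = 2 - 4 = -2)
I(T, R) = 20 (I(T, R) = 5*4 = 20)
236*(I(A, 22) + r) = 236*(20 - 49) = 236*(-29) = -6844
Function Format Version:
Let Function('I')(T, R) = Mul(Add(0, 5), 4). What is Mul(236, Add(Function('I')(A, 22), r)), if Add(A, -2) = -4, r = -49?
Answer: -6844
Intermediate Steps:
A = -2 (A = Add(2, -4) = -2)
Function('I')(T, R) = 20 (Function('I')(T, R) = Mul(5, 4) = 20)
Mul(236, Add(Function('I')(A, 22), r)) = Mul(236, Add(20, -49)) = Mul(236, -29) = -6844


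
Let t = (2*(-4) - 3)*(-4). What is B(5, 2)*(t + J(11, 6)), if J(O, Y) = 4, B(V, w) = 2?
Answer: 96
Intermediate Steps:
t = 44 (t = (-8 - 3)*(-4) = -11*(-4) = 44)
B(5, 2)*(t + J(11, 6)) = 2*(44 + 4) = 2*48 = 96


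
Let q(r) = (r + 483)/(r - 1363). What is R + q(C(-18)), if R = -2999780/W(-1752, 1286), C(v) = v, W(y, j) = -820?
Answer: 207115744/56621 ≈ 3657.9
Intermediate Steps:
q(r) = (483 + r)/(-1363 + r)
R = 149989/41 (R = -2999780/(-820) = -2999780*(-1/820) = 149989/41 ≈ 3658.3)
R + q(C(-18)) = 149989/41 + (483 - 18)/(-1363 - 18) = 149989/41 + 465/(-1381) = 149989/41 - 1/1381*465 = 149989/41 - 465/1381 = 207115744/56621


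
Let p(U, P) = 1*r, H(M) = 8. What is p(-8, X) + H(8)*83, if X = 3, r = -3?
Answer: 661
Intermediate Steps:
p(U, P) = -3 (p(U, P) = 1*(-3) = -3)
p(-8, X) + H(8)*83 = -3 + 8*83 = -3 + 664 = 661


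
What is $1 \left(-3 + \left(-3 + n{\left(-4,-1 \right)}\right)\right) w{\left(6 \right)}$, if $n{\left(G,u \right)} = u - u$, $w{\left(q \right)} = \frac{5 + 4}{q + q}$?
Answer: $- \frac{9}{2} \approx -4.5$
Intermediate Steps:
$w{\left(q \right)} = \frac{9}{2 q}$
$n{\left(G,u \right)} = 0$
$1 \left(-3 + \left(-3 + n{\left(-4,-1 \right)}\right)\right) w{\left(6 \right)} = 1 \left(-3 + \left(-3 + 0\right)\right) \frac{9}{2 \cdot 6} = 1 \left(-3 - 3\right) \frac{9}{2} \cdot \frac{1}{6} = 1 \left(-6\right) \frac{3}{4} = \left(-6\right) \frac{3}{4} = - \frac{9}{2}$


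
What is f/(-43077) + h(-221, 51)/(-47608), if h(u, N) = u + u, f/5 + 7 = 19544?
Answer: -2315773723/1025404908 ≈ -2.2584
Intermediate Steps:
f = 97685 (f = -35 + 5*19544 = -35 + 97720 = 97685)
h(u, N) = 2*u
f/(-43077) + h(-221, 51)/(-47608) = 97685/(-43077) + (2*(-221))/(-47608) = 97685*(-1/43077) - 442*(-1/47608) = -97685/43077 + 221/23804 = -2315773723/1025404908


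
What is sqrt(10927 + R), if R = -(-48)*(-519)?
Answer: I*sqrt(13985) ≈ 118.26*I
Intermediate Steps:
R = -24912 (R = -12*2076 = -24912)
sqrt(10927 + R) = sqrt(10927 - 24912) = sqrt(-13985) = I*sqrt(13985)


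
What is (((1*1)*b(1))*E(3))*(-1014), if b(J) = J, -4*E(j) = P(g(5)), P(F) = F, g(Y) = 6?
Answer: 1521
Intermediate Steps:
E(j) = -3/2 (E(j) = -1/4*6 = -3/2)
(((1*1)*b(1))*E(3))*(-1014) = (((1*1)*1)*(-3/2))*(-1014) = ((1*1)*(-3/2))*(-1014) = (1*(-3/2))*(-1014) = -3/2*(-1014) = 1521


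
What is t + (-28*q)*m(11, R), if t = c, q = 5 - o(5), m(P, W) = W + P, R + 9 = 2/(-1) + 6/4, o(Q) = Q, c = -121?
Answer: -121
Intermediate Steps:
R = -19/2 (R = -9 + (2/(-1) + 6/4) = -9 + (2*(-1) + 6*(¼)) = -9 + (-2 + 3/2) = -9 - ½ = -19/2 ≈ -9.5000)
m(P, W) = P + W
q = 0 (q = 5 - 1*5 = 5 - 5 = 0)
t = -121
t + (-28*q)*m(11, R) = -121 + (-28*0)*(11 - 19/2) = -121 + 0*(3/2) = -121 + 0 = -121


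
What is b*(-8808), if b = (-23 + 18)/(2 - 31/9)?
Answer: -396360/13 ≈ -30489.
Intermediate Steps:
b = 45/13 (b = -5/(2 - 31*⅑) = -5/(2 - 31/9) = -5/(-13/9) = -5*(-9/13) = 45/13 ≈ 3.4615)
b*(-8808) = (45/13)*(-8808) = -396360/13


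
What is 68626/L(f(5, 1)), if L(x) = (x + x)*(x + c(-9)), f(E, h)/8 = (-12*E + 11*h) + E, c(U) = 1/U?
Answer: 308817/1115488 ≈ 0.27684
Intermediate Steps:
f(E, h) = -88*E + 88*h (f(E, h) = 8*((-12*E + 11*h) + E) = 8*(-11*E + 11*h) = -88*E + 88*h)
L(x) = 2*x*(-1/9 + x) (L(x) = (x + x)*(x + 1/(-9)) = (2*x)*(x - 1/9) = (2*x)*(-1/9 + x) = 2*x*(-1/9 + x))
68626/L(f(5, 1)) = 68626/((2*(-88*5 + 88*1)*(-1 + 9*(-88*5 + 88*1))/9)) = 68626/((2*(-440 + 88)*(-1 + 9*(-440 + 88))/9)) = 68626/(((2/9)*(-352)*(-1 + 9*(-352)))) = 68626/(((2/9)*(-352)*(-1 - 3168))) = 68626/(((2/9)*(-352)*(-3169))) = 68626/(2230976/9) = 68626*(9/2230976) = 308817/1115488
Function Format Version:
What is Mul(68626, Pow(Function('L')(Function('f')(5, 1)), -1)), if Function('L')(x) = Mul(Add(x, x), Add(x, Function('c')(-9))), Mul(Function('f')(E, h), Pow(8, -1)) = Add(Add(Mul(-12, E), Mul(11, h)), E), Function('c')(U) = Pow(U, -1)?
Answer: Rational(308817, 1115488) ≈ 0.27684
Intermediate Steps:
Function('f')(E, h) = Add(Mul(-88, E), Mul(88, h)) (Function('f')(E, h) = Mul(8, Add(Add(Mul(-12, E), Mul(11, h)), E)) = Mul(8, Add(Mul(-11, E), Mul(11, h))) = Add(Mul(-88, E), Mul(88, h)))
Function('L')(x) = Mul(2, x, Add(Rational(-1, 9), x)) (Function('L')(x) = Mul(Add(x, x), Add(x, Pow(-9, -1))) = Mul(Mul(2, x), Add(x, Rational(-1, 9))) = Mul(Mul(2, x), Add(Rational(-1, 9), x)) = Mul(2, x, Add(Rational(-1, 9), x)))
Mul(68626, Pow(Function('L')(Function('f')(5, 1)), -1)) = Mul(68626, Pow(Mul(Rational(2, 9), Add(Mul(-88, 5), Mul(88, 1)), Add(-1, Mul(9, Add(Mul(-88, 5), Mul(88, 1))))), -1)) = Mul(68626, Pow(Mul(Rational(2, 9), Add(-440, 88), Add(-1, Mul(9, Add(-440, 88)))), -1)) = Mul(68626, Pow(Mul(Rational(2, 9), -352, Add(-1, Mul(9, -352))), -1)) = Mul(68626, Pow(Mul(Rational(2, 9), -352, Add(-1, -3168)), -1)) = Mul(68626, Pow(Mul(Rational(2, 9), -352, -3169), -1)) = Mul(68626, Pow(Rational(2230976, 9), -1)) = Mul(68626, Rational(9, 2230976)) = Rational(308817, 1115488)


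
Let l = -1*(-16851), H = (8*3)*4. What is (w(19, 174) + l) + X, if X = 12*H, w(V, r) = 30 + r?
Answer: 18207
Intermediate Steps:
H = 96 (H = 24*4 = 96)
l = 16851
X = 1152 (X = 12*96 = 1152)
(w(19, 174) + l) + X = ((30 + 174) + 16851) + 1152 = (204 + 16851) + 1152 = 17055 + 1152 = 18207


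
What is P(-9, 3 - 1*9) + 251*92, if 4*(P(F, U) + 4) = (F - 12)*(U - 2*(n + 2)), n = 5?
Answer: 23193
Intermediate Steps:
P(F, U) = -4 + (-14 + U)*(-12 + F)/4 (P(F, U) = -4 + ((F - 12)*(U - 2*(5 + 2)))/4 = -4 + ((-12 + F)*(U - 2*7))/4 = -4 + ((-12 + F)*(U - 14))/4 = -4 + ((-12 + F)*(-14 + U))/4 = -4 + ((-14 + U)*(-12 + F))/4 = -4 + (-14 + U)*(-12 + F)/4)
P(-9, 3 - 1*9) + 251*92 = (38 - 3*(3 - 1*9) - 7/2*(-9) + (1/4)*(-9)*(3 - 1*9)) + 251*92 = (38 - 3*(3 - 9) + 63/2 + (1/4)*(-9)*(3 - 9)) + 23092 = (38 - 3*(-6) + 63/2 + (1/4)*(-9)*(-6)) + 23092 = (38 + 18 + 63/2 + 27/2) + 23092 = 101 + 23092 = 23193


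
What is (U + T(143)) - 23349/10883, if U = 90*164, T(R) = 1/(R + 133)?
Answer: 44328296639/3003708 ≈ 14758.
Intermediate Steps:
T(R) = 1/(133 + R)
U = 14760
(U + T(143)) - 23349/10883 = (14760 + 1/(133 + 143)) - 23349/10883 = (14760 + 1/276) - 23349*1/10883 = (14760 + 1/276) - 23349/10883 = 4073761/276 - 23349/10883 = 44328296639/3003708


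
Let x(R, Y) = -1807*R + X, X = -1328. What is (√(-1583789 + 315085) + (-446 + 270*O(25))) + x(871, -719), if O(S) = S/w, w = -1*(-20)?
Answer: -3150667/2 + 4*I*√79294 ≈ -1.5753e+6 + 1126.4*I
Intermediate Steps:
w = 20
O(S) = S/20
x(R, Y) = -1328 - 1807*R (x(R, Y) = -1807*R - 1328 = -1328 - 1807*R)
(√(-1583789 + 315085) + (-446 + 270*O(25))) + x(871, -719) = (√(-1583789 + 315085) + (-446 + 270*((1/20)*25))) + (-1328 - 1807*871) = (√(-1268704) + (-446 + 270*(5/4))) + (-1328 - 1573897) = (4*I*√79294 + (-446 + 675/2)) - 1575225 = (4*I*√79294 - 217/2) - 1575225 = (-217/2 + 4*I*√79294) - 1575225 = -3150667/2 + 4*I*√79294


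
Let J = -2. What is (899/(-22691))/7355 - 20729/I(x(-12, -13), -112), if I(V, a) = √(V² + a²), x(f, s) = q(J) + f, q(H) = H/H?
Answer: -899/166892305 - 20729*√12665/12665 ≈ -184.19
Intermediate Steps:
q(H) = 1
x(f, s) = 1 + f
(899/(-22691))/7355 - 20729/I(x(-12, -13), -112) = (899/(-22691))/7355 - 20729/√((1 - 12)² + (-112)²) = (899*(-1/22691))*(1/7355) - 20729/√((-11)² + 12544) = -899/22691*1/7355 - 20729/√(121 + 12544) = -899/166892305 - 20729*√12665/12665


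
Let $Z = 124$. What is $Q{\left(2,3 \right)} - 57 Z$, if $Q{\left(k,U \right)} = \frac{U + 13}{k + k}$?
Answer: $-7064$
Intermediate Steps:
$Q{\left(k,U \right)} = \frac{13 + U}{2 k}$
$Q{\left(2,3 \right)} - 57 Z = \frac{13 + 3}{2 \cdot 2} - 7068 = \frac{1}{2} \cdot \frac{1}{2} \cdot 16 - 7068 = 4 - 7068 = -7064$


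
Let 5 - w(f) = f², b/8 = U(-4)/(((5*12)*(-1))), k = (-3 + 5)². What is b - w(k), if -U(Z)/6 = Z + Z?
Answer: 23/5 ≈ 4.6000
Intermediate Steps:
U(Z) = -12*Z (U(Z) = -6*(Z + Z) = -12*Z)
k = 4 (k = 2² = 4)
b = -32/5 (b = 8*((-12*(-4))/(((5*12)*(-1)))) = 8*(48/((60*(-1)))) = 8*(48/(-60)) = 8*(48*(-1/60)) = 8*(-⅘) = -32/5 ≈ -6.4000)
w(f) = 5 - f²
b - w(k) = -32/5 - (5 - 1*4²) = -32/5 - (5 - 1*16) = -32/5 - (5 - 16) = -32/5 - 1*(-11) = -32/5 + 11 = 23/5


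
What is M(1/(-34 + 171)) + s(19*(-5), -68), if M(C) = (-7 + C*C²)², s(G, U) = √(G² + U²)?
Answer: 323980920280900/6611856250609 + √13649 ≈ 165.83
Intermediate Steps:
M(C) = (-7 + C³)²
M(1/(-34 + 171)) + s(19*(-5), -68) = (-7 + (1/(-34 + 171))³)² + √((19*(-5))² + (-68)²) = (-7 + (1/137)³)² + √((-95)² + 4624) = (-7 + (1/137)³)² + √(9025 + 4624) = (-7 + 1/2571353)² + √13649 = (-17999470/2571353)² + √13649 = 323980920280900/6611856250609 + √13649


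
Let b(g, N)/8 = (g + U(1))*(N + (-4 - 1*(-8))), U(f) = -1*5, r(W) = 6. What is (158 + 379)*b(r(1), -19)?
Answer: -64440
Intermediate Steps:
U(f) = -5
b(g, N) = 8*(-5 + g)*(4 + N) (b(g, N) = 8*((g - 5)*(N + (-4 - 1*(-8)))) = 8*((-5 + g)*(N + (-4 + 8))) = 8*((-5 + g)*(N + 4)) = 8*((-5 + g)*(4 + N)) = 8*(-5 + g)*(4 + N))
(158 + 379)*b(r(1), -19) = (158 + 379)*(-160 - 40*(-19) + 32*6 + 8*(-19)*6) = 537*(-160 + 760 + 192 - 912) = 537*(-120) = -64440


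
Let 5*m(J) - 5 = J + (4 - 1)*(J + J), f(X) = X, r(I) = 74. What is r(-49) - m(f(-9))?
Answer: 428/5 ≈ 85.600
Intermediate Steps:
m(J) = 1 + 7*J/5 (m(J) = 1 + (J + (4 - 1)*(J + J))/5 = 1 + (J + 3*(2*J))/5 = 1 + (J + 6*J)/5 = 1 + (7*J)/5 = 1 + 7*J/5)
r(-49) - m(f(-9)) = 74 - (1 + (7/5)*(-9)) = 74 - (1 - 63/5) = 74 - 1*(-58/5) = 74 + 58/5 = 428/5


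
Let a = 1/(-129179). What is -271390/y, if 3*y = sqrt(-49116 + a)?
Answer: 162834*I*sqrt(819609204966935)/1268951153 ≈ 3673.7*I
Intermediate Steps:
a = -1/129179 ≈ -7.7412e-6
y = I*sqrt(819609204966935)/387537 (y = sqrt(-49116 - 1/129179)/3 = sqrt(-6344755765/129179)/3 = (I*sqrt(819609204966935)/129179)/3 = I*sqrt(819609204966935)/387537 ≈ 73.874*I)
-271390/y = -271390*(-3*I*sqrt(819609204966935)/6344755765) = -(-162834)*I*sqrt(819609204966935)/1268951153 = 162834*I*sqrt(819609204966935)/1268951153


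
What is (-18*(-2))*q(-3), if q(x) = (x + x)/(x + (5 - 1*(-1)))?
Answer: -72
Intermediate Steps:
q(x) = 2*x/(6 + x) (q(x) = (2*x)/(x + (5 + 1)) = (2*x)/(x + 6) = (2*x)/(6 + x) = 2*x/(6 + x))
(-18*(-2))*q(-3) = (-18*(-2))*(2*(-3)/(6 - 3)) = 36*(2*(-3)/3) = 36*(2*(-3)*(1/3)) = 36*(-2) = -72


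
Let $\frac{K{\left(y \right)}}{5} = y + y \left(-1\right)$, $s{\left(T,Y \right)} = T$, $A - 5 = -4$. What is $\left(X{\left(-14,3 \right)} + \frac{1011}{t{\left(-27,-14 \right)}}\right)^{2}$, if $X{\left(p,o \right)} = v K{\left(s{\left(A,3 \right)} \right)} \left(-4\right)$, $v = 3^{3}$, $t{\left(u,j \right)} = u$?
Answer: $\frac{113569}{81} \approx 1402.1$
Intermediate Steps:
$A = 1$ ($A = 5 - 4 = 1$)
$K{\left(y \right)} = 0$ ($K{\left(y \right)} = 5 \left(y + y \left(-1\right)\right) = 5 \left(y - y\right) = 5 \cdot 0 = 0$)
$v = 27$
$X{\left(p,o \right)} = 0$ ($X{\left(p,o \right)} = 27 \cdot 0 \left(-4\right) = 0 \left(-4\right) = 0$)
$\left(X{\left(-14,3 \right)} + \frac{1011}{t{\left(-27,-14 \right)}}\right)^{2} = \left(0 + \frac{1011}{-27}\right)^{2} = \left(0 + 1011 \left(- \frac{1}{27}\right)\right)^{2} = \left(0 - \frac{337}{9}\right)^{2} = \left(- \frac{337}{9}\right)^{2} = \frac{113569}{81}$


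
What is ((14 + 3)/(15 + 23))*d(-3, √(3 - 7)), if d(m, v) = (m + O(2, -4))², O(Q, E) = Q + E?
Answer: 425/38 ≈ 11.184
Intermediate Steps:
O(Q, E) = E + Q
d(m, v) = (-2 + m)² (d(m, v) = (m + (-4 + 2))² = (m - 2)² = (-2 + m)²)
((14 + 3)/(15 + 23))*d(-3, √(3 - 7)) = ((14 + 3)/(15 + 23))*(-2 - 3)² = (17/38)*(-5)² = (17*(1/38))*25 = (17/38)*25 = 425/38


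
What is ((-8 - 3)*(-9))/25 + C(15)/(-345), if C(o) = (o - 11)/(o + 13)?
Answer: 47812/12075 ≈ 3.9596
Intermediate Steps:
C(o) = (-11 + o)/(13 + o)
((-8 - 3)*(-9))/25 + C(15)/(-345) = ((-8 - 3)*(-9))/25 + ((-11 + 15)/(13 + 15))/(-345) = -11*(-9)*(1/25) + (4/28)*(-1/345) = 99*(1/25) + ((1/28)*4)*(-1/345) = 99/25 + (⅐)*(-1/345) = 99/25 - 1/2415 = 47812/12075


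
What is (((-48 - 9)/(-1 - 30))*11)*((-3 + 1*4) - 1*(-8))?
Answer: 5643/31 ≈ 182.03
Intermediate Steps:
(((-48 - 9)/(-1 - 30))*11)*((-3 + 1*4) - 1*(-8)) = (-57/(-31)*11)*((-3 + 4) + 8) = (-57*(-1/31)*11)*(1 + 8) = ((57/31)*11)*9 = (627/31)*9 = 5643/31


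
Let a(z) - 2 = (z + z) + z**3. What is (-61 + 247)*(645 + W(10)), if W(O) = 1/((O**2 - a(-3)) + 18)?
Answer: 17875716/149 ≈ 1.1997e+5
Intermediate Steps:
a(z) = 2 + z**3 + 2*z (a(z) = 2 + ((z + z) + z**3) = 2 + (2*z + z**3) = 2 + (z**3 + 2*z) = 2 + z**3 + 2*z)
W(O) = 1/(49 + O**2) (W(O) = 1/((O**2 - (2 + (-3)**3 + 2*(-3))) + 18) = 1/((O**2 - (2 - 27 - 6)) + 18) = 1/((O**2 - 1*(-31)) + 18) = 1/((O**2 + 31) + 18) = 1/((31 + O**2) + 18) = 1/(49 + O**2))
(-61 + 247)*(645 + W(10)) = (-61 + 247)*(645 + 1/(49 + 10**2)) = 186*(645 + 1/(49 + 100)) = 186*(645 + 1/149) = 186*(96106/149) = 17875716/149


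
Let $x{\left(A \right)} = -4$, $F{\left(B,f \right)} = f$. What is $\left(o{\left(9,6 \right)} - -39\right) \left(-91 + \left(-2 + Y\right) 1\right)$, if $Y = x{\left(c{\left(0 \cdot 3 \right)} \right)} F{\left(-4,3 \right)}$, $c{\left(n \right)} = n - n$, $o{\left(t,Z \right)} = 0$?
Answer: $-4095$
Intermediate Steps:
$c{\left(n \right)} = 0$
$Y = -12$ ($Y = \left(-4\right) 3 = -12$)
$\left(o{\left(9,6 \right)} - -39\right) \left(-91 + \left(-2 + Y\right) 1\right) = \left(0 - -39\right) \left(-91 + \left(-2 - 12\right) 1\right) = \left(0 + 39\right) \left(-91 - 14\right) = 39 \left(-91 - 14\right) = 39 \left(-105\right) = -4095$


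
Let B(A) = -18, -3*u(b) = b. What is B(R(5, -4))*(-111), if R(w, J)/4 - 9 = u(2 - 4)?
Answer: 1998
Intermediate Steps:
u(b) = -b/3
R(w, J) = 116/3 (R(w, J) = 36 + 4*(-(2 - 4)/3) = 36 + 4*(-⅓*(-2)) = 36 + 4*(⅔) = 36 + 8/3 = 116/3)
B(R(5, -4))*(-111) = -18*(-111) = 1998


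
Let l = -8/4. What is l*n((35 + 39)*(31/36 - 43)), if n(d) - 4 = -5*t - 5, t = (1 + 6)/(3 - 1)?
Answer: 37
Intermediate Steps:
t = 7/2 ≈ 3.5000
l = -2 (l = -8*¼ = -2)
n(d) = -37/2 (n(d) = 4 + (-5*7/2 - 5) = 4 + (-35/2 - 5) = 4 - 45/2 = -37/2)
l*n((35 + 39)*(31/36 - 43)) = -2*(-37/2) = 37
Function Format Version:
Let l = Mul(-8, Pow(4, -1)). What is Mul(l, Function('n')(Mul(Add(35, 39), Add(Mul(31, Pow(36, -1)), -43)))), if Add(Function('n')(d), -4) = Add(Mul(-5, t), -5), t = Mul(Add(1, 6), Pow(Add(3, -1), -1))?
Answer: 37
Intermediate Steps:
t = Rational(7, 2) (t = Mul(7, Pow(2, -1)) = Mul(7, Rational(1, 2)) = Rational(7, 2) ≈ 3.5000)
l = -2 (l = Mul(-8, Rational(1, 4)) = -2)
Function('n')(d) = Rational(-37, 2) (Function('n')(d) = Add(4, Add(Mul(-5, Rational(7, 2)), -5)) = Add(4, Add(Rational(-35, 2), -5)) = Add(4, Rational(-45, 2)) = Rational(-37, 2))
Mul(l, Function('n')(Mul(Add(35, 39), Add(Mul(31, Pow(36, -1)), -43)))) = Mul(-2, Rational(-37, 2)) = 37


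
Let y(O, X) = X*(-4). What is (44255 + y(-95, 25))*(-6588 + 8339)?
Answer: 77315405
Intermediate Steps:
y(O, X) = -4*X
(44255 + y(-95, 25))*(-6588 + 8339) = (44255 - 4*25)*(-6588 + 8339) = (44255 - 100)*1751 = 44155*1751 = 77315405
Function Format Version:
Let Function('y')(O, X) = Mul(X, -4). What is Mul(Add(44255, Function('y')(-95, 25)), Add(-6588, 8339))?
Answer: 77315405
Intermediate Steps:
Function('y')(O, X) = Mul(-4, X)
Mul(Add(44255, Function('y')(-95, 25)), Add(-6588, 8339)) = Mul(Add(44255, Mul(-4, 25)), Add(-6588, 8339)) = Mul(Add(44255, -100), 1751) = Mul(44155, 1751) = 77315405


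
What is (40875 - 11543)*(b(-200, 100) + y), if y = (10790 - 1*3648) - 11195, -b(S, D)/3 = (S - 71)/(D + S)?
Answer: -2978026629/25 ≈ -1.1912e+8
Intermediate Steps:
b(S, D) = -3*(-71 + S)/(D + S) (b(S, D) = -3*(S - 71)/(D + S) = -3*(-71 + S)/(D + S))
y = -4053 (y = (10790 - 3648) - 11195 = 7142 - 11195 = -4053)
(40875 - 11543)*(b(-200, 100) + y) = (40875 - 11543)*(3*(71 - 1*(-200))/(100 - 200) - 4053) = 29332*(3*(71 + 200)/(-100) - 4053) = 29332*(3*(-1/100)*271 - 4053) = 29332*(-813/100 - 4053) = 29332*(-406113/100) = -2978026629/25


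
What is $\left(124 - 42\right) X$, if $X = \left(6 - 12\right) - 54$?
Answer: $-4920$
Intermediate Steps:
$X = -60$ ($X = -6 - 54 = -60$)
$\left(124 - 42\right) X = \left(124 - 42\right) \left(-60\right) = 82 \left(-60\right) = -4920$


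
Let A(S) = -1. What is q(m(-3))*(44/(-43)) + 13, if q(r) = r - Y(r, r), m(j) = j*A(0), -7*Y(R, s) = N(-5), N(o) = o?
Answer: 3209/301 ≈ 10.661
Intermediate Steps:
Y(R, s) = 5/7 (Y(R, s) = -1/7*(-5) = 5/7)
m(j) = -j (m(j) = j*(-1) = -j)
q(r) = -5/7 + r (q(r) = r - 1*5/7 = r - 5/7 = -5/7 + r)
q(m(-3))*(44/(-43)) + 13 = (-5/7 - 1*(-3))*(44/(-43)) + 13 = (-5/7 + 3)*(44*(-1/43)) + 13 = (16/7)*(-44/43) + 13 = -704/301 + 13 = 3209/301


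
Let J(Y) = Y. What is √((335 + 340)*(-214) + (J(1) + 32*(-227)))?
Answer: 9*I*√1873 ≈ 389.5*I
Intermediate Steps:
√((335 + 340)*(-214) + (J(1) + 32*(-227))) = √((335 + 340)*(-214) + (1 + 32*(-227))) = √(675*(-214) + (1 - 7264)) = √(-144450 - 7263) = √(-151713) = 9*I*√1873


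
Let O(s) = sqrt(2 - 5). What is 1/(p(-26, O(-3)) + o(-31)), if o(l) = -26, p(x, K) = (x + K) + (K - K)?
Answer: -52/2707 - I*sqrt(3)/2707 ≈ -0.019209 - 0.00063984*I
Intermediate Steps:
O(s) = I*sqrt(3) (O(s) = sqrt(-3) = I*sqrt(3))
p(x, K) = K + x (p(x, K) = (K + x) + 0 = K + x)
1/(p(-26, O(-3)) + o(-31)) = 1/((I*sqrt(3) - 26) - 26) = 1/((-26 + I*sqrt(3)) - 26) = 1/(-52 + I*sqrt(3))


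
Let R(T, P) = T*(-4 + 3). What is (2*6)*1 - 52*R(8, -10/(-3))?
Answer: 428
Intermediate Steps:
R(T, P) = -T (R(T, P) = T*(-1) = -T)
(2*6)*1 - 52*R(8, -10/(-3)) = (2*6)*1 - (-52)*8 = 12*1 - 52*(-8) = 12 + 416 = 428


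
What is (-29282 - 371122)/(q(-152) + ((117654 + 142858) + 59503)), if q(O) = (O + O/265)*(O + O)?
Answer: -35369020/32365101 ≈ -1.0928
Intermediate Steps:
q(O) = 532*O²/265 (q(O) = (O + O*(1/265))*(2*O) = (O + O/265)*(2*O) = (266*O/265)*(2*O) = 532*O²/265)
(-29282 - 371122)/(q(-152) + ((117654 + 142858) + 59503)) = (-29282 - 371122)/((532/265)*(-152)² + ((117654 + 142858) + 59503)) = -400404/((532/265)*23104 + (260512 + 59503)) = -400404/(12291328/265 + 320015) = -400404/97095303/265 = -400404*265/97095303 = -35369020/32365101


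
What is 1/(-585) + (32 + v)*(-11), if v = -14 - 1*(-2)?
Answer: -128701/585 ≈ -220.00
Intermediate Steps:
v = -12 (v = -14 + 2 = -12)
1/(-585) + (32 + v)*(-11) = 1/(-585) + (32 - 12)*(-11) = -1/585 + 20*(-11) = -1/585 - 220 = -128701/585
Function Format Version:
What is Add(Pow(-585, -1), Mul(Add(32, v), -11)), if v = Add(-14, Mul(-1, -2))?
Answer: Rational(-128701, 585) ≈ -220.00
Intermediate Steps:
v = -12 (v = Add(-14, 2) = -12)
Add(Pow(-585, -1), Mul(Add(32, v), -11)) = Add(Pow(-585, -1), Mul(Add(32, -12), -11)) = Add(Rational(-1, 585), Mul(20, -11)) = Add(Rational(-1, 585), -220) = Rational(-128701, 585)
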